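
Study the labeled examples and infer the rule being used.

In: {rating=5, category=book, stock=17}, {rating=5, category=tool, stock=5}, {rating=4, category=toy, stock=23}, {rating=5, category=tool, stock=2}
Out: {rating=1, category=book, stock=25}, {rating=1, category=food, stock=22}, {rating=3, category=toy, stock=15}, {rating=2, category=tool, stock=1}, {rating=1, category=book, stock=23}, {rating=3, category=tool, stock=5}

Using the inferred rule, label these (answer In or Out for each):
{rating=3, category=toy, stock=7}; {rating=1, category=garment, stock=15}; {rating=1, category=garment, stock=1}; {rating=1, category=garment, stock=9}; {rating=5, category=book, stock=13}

Out, Out, Out, Out, In

Every 'In' example satisfies: rating ≥ 4. None of the 'Out' examples do.
{rating=3, category=toy, stock=7} — rating = 3, hence Out. {rating=1, category=garment, stock=15} — rating = 1, hence Out. {rating=1, category=garment, stock=1} — rating = 1, hence Out. {rating=1, category=garment, stock=9} — rating = 1, hence Out. {rating=5, category=book, stock=13} — rating = 5, hence In.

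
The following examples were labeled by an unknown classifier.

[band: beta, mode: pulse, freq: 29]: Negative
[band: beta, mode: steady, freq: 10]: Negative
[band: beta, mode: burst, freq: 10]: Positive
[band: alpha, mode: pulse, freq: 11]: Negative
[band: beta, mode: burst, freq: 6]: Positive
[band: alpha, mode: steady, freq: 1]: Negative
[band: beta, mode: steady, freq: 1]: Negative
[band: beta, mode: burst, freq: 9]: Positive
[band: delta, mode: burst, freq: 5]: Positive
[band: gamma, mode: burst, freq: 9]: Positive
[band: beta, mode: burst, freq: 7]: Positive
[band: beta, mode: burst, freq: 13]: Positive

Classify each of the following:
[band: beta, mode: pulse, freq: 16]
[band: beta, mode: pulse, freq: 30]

One predicate separates the groups cleanly: mode is burst.
Negative: [band: beta, mode: pulse, freq: 16], since mode is pulse.
Negative: [band: beta, mode: pulse, freq: 30], since mode is pulse.

Negative, Negative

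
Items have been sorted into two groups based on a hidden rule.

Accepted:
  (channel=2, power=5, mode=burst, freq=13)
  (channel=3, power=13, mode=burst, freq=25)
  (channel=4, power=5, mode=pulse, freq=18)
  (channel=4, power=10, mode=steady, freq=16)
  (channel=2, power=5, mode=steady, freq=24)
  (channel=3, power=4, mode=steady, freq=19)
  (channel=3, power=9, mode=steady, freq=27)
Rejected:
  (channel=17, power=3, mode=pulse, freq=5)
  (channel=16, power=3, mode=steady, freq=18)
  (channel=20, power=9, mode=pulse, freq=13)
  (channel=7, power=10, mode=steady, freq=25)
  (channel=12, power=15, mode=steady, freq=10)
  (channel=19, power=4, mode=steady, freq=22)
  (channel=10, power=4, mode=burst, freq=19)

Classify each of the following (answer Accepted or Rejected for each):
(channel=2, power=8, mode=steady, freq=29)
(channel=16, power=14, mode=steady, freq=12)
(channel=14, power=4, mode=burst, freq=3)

Accepted, Rejected, Rejected

The simplest hypothesis consistent with all the labels is: channel ≤ 4.
(channel=2, power=8, mode=steady, freq=29) → channel = 2 → Accepted.
(channel=16, power=14, mode=steady, freq=12) → channel = 16 → Rejected.
(channel=14, power=4, mode=burst, freq=3) → channel = 14 → Rejected.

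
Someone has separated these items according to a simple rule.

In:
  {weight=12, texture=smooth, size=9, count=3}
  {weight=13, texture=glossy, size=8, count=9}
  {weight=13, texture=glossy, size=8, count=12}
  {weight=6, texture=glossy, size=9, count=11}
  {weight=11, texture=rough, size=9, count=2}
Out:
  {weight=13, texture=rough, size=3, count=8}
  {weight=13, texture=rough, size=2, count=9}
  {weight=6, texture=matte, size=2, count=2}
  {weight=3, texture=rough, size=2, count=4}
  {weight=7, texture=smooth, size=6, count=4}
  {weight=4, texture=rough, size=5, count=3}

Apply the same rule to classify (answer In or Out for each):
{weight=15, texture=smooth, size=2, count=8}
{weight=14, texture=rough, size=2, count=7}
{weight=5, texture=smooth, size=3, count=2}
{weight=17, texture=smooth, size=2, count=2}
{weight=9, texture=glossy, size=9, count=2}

Out, Out, Out, Out, In

The common property of the 'In' items is: size ≥ 8. No 'Out' item has it.
{weight=15, texture=smooth, size=2, count=8}: size = 2, doesn't match → Out. {weight=14, texture=rough, size=2, count=7}: size = 2, doesn't match → Out. {weight=5, texture=smooth, size=3, count=2}: size = 3, doesn't match → Out. {weight=17, texture=smooth, size=2, count=2}: size = 2, doesn't match → Out. {weight=9, texture=glossy, size=9, count=2}: size = 9, passes → In.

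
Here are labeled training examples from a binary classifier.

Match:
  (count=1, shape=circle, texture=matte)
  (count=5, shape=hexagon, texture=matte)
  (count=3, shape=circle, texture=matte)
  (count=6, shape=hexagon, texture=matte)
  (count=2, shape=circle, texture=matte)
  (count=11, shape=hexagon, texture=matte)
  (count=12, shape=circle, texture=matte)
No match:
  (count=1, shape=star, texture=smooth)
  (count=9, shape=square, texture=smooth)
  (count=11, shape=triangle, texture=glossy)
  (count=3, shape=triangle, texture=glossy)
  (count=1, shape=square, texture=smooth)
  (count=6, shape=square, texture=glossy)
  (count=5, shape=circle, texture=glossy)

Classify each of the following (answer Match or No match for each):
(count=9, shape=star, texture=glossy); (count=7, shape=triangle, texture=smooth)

A rule that fits every label: texture is matte — true of each 'Match' example, false of each 'No match' one.
(count=9, shape=star, texture=glossy) — texture is glossy, hence No match. (count=7, shape=triangle, texture=smooth) — texture is smooth, hence No match.

No match, No match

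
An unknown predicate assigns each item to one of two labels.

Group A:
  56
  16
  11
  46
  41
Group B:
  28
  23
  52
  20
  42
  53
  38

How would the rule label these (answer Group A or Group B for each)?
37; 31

Looking at the examples, the only property every 'Group A' case has and every 'Group B' case lacks is: ≡ 1 (mod 5).
37: 37 mod 5 = 2, doesn't match → Group B.
31: 31 mod 5 = 1, matches → Group A.

Group B, Group A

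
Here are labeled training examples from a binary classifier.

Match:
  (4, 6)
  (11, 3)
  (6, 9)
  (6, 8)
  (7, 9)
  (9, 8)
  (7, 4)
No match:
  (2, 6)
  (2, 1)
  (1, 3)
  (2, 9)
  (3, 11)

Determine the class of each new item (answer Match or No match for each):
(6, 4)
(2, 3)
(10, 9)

Match, No match, Match

One predicate separates the groups cleanly: first ≥ 4.
(6, 4): first 6 — satisfies this, so Match. (2, 3): first 2 — does not satisfy this, so No match. (10, 9): first 10 — satisfies this, so Match.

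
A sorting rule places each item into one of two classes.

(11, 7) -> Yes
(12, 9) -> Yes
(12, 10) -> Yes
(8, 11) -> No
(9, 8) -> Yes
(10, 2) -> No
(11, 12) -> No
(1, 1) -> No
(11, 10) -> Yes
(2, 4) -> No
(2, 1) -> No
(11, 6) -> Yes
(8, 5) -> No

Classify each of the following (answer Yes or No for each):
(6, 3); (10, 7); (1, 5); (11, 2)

No, Yes, No, No

The common property of the 'Yes' items is: first > second AND sum ≥ 17. No 'No' item has it.
No: (6, 3), since 6 > 3, 6+3 = 9. Yes: (10, 7), since 10 > 7, 10+7 = 17. No: (1, 5), since 1 < 5, 1+5 = 6. No: (11, 2), since 11 > 2, 11+2 = 13.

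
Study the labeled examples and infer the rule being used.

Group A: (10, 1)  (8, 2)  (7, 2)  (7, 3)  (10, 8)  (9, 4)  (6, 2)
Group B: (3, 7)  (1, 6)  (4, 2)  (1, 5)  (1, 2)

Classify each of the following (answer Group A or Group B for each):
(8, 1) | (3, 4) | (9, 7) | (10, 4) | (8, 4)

Group A, Group B, Group A, Group A, Group A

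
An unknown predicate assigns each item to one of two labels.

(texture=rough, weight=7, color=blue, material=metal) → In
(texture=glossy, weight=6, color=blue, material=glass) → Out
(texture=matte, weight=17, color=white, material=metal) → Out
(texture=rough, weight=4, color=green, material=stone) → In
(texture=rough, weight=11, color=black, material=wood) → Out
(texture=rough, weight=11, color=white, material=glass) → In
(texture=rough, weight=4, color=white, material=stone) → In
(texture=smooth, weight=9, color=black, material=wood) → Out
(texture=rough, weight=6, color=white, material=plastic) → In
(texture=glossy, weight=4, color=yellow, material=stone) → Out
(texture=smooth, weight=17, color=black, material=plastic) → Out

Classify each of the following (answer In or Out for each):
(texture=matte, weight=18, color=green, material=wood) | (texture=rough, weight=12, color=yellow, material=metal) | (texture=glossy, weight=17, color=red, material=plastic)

The pattern is that an item is 'In' exactly when: texture is rough AND color is not black.

Out, In, Out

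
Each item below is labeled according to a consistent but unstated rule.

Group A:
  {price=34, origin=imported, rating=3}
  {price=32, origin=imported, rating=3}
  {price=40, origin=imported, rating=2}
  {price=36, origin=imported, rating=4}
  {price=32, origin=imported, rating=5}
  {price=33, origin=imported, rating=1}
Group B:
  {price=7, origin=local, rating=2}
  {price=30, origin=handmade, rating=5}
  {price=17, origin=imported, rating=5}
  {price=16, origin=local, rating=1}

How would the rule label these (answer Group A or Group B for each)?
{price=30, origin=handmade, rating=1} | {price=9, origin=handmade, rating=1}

Group B, Group B

Every 'Group A' example satisfies: price ≥ 32. None of the 'Group B' examples do.
Group B: {price=30, origin=handmade, rating=1}, since price = 30.
Group B: {price=9, origin=handmade, rating=1}, since price = 9.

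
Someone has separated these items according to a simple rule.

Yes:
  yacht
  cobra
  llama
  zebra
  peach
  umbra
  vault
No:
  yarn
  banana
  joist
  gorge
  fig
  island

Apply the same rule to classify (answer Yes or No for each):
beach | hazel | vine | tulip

The rule appears to be: odd length AND contains 'a'.
beach: Yes (length 5, has 'a').
hazel: Yes (length 5, has 'a').
vine: No (length 4, no 'a').
tulip: No (length 5, no 'a').

Yes, Yes, No, No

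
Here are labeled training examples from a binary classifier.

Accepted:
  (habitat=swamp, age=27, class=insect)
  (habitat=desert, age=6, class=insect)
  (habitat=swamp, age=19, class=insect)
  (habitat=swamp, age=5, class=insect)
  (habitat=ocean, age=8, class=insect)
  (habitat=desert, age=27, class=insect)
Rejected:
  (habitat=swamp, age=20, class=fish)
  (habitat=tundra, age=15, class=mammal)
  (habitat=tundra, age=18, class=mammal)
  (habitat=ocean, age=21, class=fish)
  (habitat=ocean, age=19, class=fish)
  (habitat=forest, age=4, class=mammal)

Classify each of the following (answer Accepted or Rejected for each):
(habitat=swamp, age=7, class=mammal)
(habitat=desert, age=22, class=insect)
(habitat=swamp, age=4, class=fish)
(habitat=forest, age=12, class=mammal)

Rejected, Accepted, Rejected, Rejected

One predicate separates the groups cleanly: class is insect.
(habitat=swamp, age=7, class=mammal): class is mammal, fails this test → Rejected. (habitat=desert, age=22, class=insect): class is insect, has this property → Accepted. (habitat=swamp, age=4, class=fish): class is fish, fails this test → Rejected. (habitat=forest, age=12, class=mammal): class is mammal, fails this test → Rejected.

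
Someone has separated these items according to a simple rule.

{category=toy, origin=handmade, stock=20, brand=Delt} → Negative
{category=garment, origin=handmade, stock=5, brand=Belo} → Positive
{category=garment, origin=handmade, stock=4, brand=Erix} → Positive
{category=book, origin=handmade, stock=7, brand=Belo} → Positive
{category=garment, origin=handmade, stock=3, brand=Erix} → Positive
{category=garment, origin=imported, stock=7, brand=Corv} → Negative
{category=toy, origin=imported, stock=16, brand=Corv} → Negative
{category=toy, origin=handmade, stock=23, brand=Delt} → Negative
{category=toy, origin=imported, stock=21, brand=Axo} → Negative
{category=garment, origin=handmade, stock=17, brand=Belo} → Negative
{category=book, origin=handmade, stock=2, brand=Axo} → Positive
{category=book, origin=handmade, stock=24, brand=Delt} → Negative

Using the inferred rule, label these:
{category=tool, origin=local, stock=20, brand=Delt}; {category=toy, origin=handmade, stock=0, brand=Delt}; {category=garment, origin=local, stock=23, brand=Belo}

A rule that fits every label: origin is handmade AND stock ≤ 7 — true of each 'Positive' example, false of each 'Negative' one.
Negative: {category=tool, origin=local, stock=20, brand=Delt}, since origin is local, stock = 20.
Positive: {category=toy, origin=handmade, stock=0, brand=Delt}, since origin is handmade, stock = 0.
Negative: {category=garment, origin=local, stock=23, brand=Belo}, since origin is local, stock = 23.

Negative, Positive, Negative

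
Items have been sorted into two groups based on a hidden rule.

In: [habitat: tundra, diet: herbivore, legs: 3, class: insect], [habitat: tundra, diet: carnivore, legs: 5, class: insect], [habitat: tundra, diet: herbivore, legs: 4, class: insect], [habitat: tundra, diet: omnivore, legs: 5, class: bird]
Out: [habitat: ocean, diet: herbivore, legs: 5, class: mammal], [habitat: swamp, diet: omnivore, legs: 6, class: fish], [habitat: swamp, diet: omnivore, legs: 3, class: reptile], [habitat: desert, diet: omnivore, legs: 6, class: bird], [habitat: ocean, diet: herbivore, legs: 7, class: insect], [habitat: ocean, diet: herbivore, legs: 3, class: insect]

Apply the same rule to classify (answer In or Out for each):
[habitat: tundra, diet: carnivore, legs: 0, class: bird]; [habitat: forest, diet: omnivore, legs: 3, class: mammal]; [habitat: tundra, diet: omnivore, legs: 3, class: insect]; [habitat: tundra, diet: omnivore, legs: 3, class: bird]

In, Out, In, In

The rule appears to be: habitat is tundra.
In: [habitat: tundra, diet: carnivore, legs: 0, class: bird], since habitat is tundra.
Out: [habitat: forest, diet: omnivore, legs: 3, class: mammal], since habitat is forest.
In: [habitat: tundra, diet: omnivore, legs: 3, class: insect], since habitat is tundra.
In: [habitat: tundra, diet: omnivore, legs: 3, class: bird], since habitat is tundra.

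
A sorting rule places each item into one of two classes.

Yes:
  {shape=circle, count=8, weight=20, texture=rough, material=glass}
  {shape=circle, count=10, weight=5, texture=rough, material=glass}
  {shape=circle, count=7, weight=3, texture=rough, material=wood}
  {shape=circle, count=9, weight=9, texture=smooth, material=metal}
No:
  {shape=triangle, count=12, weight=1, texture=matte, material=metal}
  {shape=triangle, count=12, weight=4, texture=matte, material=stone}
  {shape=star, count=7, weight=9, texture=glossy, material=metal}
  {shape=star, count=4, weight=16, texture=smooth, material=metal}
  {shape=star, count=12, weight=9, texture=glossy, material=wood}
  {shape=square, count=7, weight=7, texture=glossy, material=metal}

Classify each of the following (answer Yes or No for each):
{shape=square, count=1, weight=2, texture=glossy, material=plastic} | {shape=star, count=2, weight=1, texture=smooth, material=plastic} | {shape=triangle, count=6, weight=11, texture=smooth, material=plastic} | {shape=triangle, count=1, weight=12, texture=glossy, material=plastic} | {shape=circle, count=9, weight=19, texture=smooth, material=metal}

The rule appears to be: shape is circle.
{shape=square, count=1, weight=2, texture=glossy, material=plastic}: shape is square — does not satisfy this, so No. {shape=star, count=2, weight=1, texture=smooth, material=plastic}: shape is star — does not satisfy this, so No. {shape=triangle, count=6, weight=11, texture=smooth, material=plastic}: shape is triangle — does not satisfy this, so No. {shape=triangle, count=1, weight=12, texture=glossy, material=plastic}: shape is triangle — does not satisfy this, so No. {shape=circle, count=9, weight=19, texture=smooth, material=metal}: shape is circle — matches, so Yes.

No, No, No, No, Yes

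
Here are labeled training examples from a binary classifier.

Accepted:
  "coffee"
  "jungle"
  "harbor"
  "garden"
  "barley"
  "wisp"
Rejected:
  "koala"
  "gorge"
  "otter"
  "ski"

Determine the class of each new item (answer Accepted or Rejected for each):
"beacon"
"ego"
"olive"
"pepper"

Accepted, Rejected, Rejected, Accepted

Rule: even length. This holds for each 'Accepted' example and fails for each 'Rejected' one.
"beacon": Accepted (length 6). "ego": Rejected (length 3). "olive": Rejected (length 5). "pepper": Accepted (length 6).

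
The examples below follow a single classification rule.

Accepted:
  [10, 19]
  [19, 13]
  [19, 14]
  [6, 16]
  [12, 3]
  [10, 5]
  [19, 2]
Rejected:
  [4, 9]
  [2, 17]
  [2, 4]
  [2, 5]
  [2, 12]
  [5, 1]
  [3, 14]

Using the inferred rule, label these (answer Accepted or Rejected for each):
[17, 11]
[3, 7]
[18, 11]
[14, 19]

Accepted, Rejected, Accepted, Accepted

The simplest hypothesis consistent with all the labels is: first ≥ 6.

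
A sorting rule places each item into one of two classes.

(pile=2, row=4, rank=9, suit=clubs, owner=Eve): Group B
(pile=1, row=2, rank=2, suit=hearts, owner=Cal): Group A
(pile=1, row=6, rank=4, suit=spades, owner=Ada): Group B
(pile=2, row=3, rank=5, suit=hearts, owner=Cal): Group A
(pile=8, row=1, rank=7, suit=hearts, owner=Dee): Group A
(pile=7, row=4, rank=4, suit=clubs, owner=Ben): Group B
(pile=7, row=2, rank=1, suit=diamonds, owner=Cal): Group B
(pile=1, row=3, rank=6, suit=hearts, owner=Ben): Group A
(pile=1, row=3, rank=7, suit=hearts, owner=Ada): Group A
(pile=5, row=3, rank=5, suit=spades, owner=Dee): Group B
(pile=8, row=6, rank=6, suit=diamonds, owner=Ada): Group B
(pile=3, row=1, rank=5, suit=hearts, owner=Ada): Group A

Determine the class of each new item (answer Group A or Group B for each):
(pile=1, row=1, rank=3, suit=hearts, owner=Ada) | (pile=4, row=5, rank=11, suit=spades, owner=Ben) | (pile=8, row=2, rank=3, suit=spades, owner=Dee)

Group A, Group B, Group B

All 'Group A' examples share one property — suit is hearts — and every 'Group B' example lacks it.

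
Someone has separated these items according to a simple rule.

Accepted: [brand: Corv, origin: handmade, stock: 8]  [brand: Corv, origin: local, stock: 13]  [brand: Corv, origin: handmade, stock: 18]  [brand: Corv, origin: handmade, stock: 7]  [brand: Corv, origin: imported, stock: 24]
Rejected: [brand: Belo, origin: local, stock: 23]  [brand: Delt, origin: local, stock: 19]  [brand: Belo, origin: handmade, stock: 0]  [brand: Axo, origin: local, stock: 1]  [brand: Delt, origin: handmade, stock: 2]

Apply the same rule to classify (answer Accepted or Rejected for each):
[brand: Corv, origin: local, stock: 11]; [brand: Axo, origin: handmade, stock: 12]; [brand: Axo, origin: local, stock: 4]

One predicate separates the groups cleanly: brand is Corv.
[brand: Corv, origin: local, stock: 11]: brand is Corv — satisfies this, so Accepted. [brand: Axo, origin: handmade, stock: 12]: brand is Axo — fails the rule, so Rejected. [brand: Axo, origin: local, stock: 4]: brand is Axo — fails the rule, so Rejected.

Accepted, Rejected, Rejected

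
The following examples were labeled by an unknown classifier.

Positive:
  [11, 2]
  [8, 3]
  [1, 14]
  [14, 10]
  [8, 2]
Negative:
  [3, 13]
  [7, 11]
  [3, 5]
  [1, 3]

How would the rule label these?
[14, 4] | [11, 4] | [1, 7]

Positive, Positive, Negative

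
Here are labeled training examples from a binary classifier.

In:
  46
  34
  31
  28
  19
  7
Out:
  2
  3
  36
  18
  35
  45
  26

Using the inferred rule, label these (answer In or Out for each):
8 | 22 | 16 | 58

Checking candidate rules against both groups, what survives is: ≡ 1 (mod 3).

Out, In, In, In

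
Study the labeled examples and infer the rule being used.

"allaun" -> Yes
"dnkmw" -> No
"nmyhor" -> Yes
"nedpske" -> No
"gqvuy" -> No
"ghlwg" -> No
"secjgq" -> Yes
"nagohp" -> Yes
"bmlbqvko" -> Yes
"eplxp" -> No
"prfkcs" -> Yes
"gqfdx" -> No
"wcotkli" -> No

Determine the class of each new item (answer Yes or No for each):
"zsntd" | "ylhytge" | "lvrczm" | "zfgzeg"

No, No, Yes, Yes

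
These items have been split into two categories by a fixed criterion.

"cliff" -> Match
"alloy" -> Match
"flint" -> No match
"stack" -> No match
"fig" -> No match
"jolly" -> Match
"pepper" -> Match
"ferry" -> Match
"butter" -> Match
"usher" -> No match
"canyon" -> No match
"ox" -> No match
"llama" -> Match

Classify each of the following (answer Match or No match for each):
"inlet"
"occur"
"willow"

No match, Match, Match

Looking at the examples, the only property every 'Match' case has and every 'No match' case lacks is: has a double letter.
No match: "inlet", since no doubled letter. Match: "occur", since 'cc' doubled. Match: "willow", since 'll' doubled.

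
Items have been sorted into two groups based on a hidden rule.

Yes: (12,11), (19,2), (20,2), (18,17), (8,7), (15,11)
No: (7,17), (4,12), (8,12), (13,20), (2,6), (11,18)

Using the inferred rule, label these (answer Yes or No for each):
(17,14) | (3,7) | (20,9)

The classifier is using: first > second.

Yes, No, Yes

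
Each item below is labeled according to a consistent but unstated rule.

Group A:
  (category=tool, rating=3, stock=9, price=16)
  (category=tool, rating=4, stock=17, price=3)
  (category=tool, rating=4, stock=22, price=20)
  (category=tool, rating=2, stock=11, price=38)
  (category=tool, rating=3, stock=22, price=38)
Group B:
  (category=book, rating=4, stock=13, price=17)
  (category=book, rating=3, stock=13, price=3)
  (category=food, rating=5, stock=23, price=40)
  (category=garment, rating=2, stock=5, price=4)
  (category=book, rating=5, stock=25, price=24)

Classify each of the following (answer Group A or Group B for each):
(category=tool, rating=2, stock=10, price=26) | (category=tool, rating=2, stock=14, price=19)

One predicate separates the groups cleanly: category is tool.
(category=tool, rating=2, stock=10, price=26) → category is tool → Group A. (category=tool, rating=2, stock=14, price=19) → category is tool → Group A.

Group A, Group A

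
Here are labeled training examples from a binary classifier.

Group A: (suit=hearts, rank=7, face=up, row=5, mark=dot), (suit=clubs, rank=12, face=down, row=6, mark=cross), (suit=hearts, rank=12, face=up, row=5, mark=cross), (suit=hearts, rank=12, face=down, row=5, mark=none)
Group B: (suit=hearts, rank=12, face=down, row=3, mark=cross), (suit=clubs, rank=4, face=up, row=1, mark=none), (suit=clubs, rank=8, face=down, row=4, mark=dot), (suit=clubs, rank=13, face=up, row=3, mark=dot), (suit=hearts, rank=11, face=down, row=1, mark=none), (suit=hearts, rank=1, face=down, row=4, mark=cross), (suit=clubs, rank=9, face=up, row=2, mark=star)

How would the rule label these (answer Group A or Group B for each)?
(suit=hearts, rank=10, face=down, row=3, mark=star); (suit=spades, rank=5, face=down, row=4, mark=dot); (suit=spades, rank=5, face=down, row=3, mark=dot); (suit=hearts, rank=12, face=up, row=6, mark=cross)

The pattern is that an item is 'Group A' exactly when: row ≥ 5.
(suit=hearts, rank=10, face=down, row=3, mark=star): Group B (row = 3). (suit=spades, rank=5, face=down, row=4, mark=dot): Group B (row = 4). (suit=spades, rank=5, face=down, row=3, mark=dot): Group B (row = 3). (suit=hearts, rank=12, face=up, row=6, mark=cross): Group A (row = 6).

Group B, Group B, Group B, Group A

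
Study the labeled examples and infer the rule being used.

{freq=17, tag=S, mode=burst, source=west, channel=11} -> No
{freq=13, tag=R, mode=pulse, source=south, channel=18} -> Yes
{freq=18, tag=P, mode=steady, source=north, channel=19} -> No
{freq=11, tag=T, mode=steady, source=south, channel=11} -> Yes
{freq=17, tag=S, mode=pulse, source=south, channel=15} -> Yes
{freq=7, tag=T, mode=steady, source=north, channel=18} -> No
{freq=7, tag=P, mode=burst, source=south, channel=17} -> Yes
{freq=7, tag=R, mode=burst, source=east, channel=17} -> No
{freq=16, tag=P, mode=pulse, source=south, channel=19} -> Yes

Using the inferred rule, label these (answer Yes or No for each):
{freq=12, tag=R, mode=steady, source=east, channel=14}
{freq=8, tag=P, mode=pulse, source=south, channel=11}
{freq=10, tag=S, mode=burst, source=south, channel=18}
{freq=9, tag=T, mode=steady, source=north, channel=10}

No, Yes, Yes, No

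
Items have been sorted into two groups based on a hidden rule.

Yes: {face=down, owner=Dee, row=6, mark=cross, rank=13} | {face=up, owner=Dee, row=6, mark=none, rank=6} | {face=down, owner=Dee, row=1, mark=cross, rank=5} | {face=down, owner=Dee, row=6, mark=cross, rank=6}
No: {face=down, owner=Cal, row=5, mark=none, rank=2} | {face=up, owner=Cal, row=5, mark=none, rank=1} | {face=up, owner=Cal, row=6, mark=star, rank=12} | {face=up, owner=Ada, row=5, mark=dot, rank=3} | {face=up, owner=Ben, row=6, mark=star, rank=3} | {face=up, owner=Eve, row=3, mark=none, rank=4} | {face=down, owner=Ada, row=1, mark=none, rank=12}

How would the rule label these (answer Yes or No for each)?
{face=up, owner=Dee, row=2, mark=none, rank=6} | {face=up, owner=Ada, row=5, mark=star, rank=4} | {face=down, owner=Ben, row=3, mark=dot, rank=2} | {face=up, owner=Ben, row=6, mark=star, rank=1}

The distinguishing property — owner is Dee — holds for all the 'Yes' cases and none of the 'No' cases.
{face=up, owner=Dee, row=2, mark=none, rank=6} — owner is Dee, hence Yes.
{face=up, owner=Ada, row=5, mark=star, rank=4} — owner is Ada, hence No.
{face=down, owner=Ben, row=3, mark=dot, rank=2} — owner is Ben, hence No.
{face=up, owner=Ben, row=6, mark=star, rank=1} — owner is Ben, hence No.

Yes, No, No, No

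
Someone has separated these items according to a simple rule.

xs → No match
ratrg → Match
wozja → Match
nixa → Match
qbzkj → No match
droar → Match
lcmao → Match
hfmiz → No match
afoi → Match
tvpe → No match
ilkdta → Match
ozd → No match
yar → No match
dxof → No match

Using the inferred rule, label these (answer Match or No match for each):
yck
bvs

The pattern is that an item is 'Match' exactly when: length ≥ 4 AND contains 'a'.
yck: length 3, no 'a' — fails the rule, so No match.
bvs: length 3, no 'a' — fails the rule, so No match.

No match, No match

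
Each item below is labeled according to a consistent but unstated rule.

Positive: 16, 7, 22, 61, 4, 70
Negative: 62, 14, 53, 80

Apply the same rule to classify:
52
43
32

Positive, Positive, Negative

The simplest hypothesis consistent with all the labels is: ≡ 1 (mod 3).
52: Positive (52 mod 3 = 1). 43: Positive (43 mod 3 = 1). 32: Negative (32 mod 3 = 2).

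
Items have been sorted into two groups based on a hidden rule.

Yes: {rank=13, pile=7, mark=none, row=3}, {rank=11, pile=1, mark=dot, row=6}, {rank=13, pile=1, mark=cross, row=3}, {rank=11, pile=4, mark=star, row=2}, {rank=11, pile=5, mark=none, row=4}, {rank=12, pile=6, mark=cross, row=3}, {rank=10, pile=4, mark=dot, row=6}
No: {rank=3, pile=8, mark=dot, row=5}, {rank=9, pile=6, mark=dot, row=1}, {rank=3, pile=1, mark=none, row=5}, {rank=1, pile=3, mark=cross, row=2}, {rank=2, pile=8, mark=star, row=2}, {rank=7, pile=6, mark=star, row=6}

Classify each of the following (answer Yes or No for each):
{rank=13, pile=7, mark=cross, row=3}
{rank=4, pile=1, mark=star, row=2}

Every 'Yes' example satisfies: rank ≥ 10. None of the 'No' examples do.

Yes, No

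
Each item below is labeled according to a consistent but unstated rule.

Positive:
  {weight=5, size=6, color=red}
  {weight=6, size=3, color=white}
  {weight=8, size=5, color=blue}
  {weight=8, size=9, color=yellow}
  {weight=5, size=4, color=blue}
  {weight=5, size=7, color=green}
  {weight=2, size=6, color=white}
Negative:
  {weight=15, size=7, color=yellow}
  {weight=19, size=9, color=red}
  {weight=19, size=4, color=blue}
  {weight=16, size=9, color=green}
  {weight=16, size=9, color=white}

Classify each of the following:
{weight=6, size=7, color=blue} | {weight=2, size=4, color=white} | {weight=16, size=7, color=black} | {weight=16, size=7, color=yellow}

Positive, Positive, Negative, Negative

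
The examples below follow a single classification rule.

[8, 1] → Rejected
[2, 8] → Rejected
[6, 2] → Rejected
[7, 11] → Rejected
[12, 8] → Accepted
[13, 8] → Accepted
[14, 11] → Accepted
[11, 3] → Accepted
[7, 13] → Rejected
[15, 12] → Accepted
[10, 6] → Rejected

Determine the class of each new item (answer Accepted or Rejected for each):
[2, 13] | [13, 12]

Rejected, Accepted

The rule appears to be: first ≥ 11.
Rejected: [2, 13], since first 2. Accepted: [13, 12], since first 13.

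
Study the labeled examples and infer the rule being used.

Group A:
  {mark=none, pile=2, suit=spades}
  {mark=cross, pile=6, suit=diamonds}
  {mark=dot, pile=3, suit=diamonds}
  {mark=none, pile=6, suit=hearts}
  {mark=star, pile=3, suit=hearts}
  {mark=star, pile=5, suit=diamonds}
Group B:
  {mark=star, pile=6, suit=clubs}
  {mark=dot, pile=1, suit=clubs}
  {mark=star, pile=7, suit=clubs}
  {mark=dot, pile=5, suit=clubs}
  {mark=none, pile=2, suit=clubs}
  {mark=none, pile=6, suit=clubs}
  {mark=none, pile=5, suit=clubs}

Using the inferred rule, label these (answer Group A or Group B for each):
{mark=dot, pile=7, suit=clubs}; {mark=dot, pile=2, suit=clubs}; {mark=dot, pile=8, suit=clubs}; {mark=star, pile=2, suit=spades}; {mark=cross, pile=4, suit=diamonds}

The simplest hypothesis consistent with all the labels is: suit is not clubs.
{mark=dot, pile=7, suit=clubs} — suit is clubs, hence Group B.
{mark=dot, pile=2, suit=clubs} — suit is clubs, hence Group B.
{mark=dot, pile=8, suit=clubs} — suit is clubs, hence Group B.
{mark=star, pile=2, suit=spades} — suit is spades, hence Group A.
{mark=cross, pile=4, suit=diamonds} — suit is diamonds, hence Group A.

Group B, Group B, Group B, Group A, Group A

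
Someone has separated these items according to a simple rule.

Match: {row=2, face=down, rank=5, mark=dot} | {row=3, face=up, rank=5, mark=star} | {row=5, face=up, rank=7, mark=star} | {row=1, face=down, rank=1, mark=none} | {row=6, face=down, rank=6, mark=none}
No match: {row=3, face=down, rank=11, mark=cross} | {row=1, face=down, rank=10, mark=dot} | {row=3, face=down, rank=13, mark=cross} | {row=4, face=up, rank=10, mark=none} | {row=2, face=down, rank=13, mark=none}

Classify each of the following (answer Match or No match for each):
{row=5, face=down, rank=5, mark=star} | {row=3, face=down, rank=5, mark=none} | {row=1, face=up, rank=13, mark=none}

Match, Match, No match

Rule: rank ≤ 7. This holds for each 'Match' example and fails for each 'No match' one.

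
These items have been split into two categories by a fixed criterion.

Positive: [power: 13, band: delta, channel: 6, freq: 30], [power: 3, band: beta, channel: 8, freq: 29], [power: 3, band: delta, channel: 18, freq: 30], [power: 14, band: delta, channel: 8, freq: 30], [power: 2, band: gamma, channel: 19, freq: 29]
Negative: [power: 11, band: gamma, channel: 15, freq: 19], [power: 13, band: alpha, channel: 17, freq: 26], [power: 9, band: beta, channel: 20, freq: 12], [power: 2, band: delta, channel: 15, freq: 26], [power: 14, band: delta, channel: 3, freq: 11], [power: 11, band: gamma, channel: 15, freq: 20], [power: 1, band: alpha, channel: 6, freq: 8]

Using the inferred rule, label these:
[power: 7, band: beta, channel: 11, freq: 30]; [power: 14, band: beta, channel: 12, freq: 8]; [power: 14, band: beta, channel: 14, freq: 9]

'Positive' ⟺ freq ≥ 29.
[power: 7, band: beta, channel: 11, freq: 30] → freq = 30 → Positive.
[power: 14, band: beta, channel: 12, freq: 8] → freq = 8 → Negative.
[power: 14, band: beta, channel: 14, freq: 9] → freq = 9 → Negative.

Positive, Negative, Negative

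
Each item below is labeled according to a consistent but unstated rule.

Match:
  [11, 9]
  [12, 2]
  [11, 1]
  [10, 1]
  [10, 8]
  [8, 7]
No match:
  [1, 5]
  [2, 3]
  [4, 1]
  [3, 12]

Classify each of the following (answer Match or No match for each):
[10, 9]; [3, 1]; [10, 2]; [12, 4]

Match, No match, Match, Match

The rule appears to be: first ≥ 5.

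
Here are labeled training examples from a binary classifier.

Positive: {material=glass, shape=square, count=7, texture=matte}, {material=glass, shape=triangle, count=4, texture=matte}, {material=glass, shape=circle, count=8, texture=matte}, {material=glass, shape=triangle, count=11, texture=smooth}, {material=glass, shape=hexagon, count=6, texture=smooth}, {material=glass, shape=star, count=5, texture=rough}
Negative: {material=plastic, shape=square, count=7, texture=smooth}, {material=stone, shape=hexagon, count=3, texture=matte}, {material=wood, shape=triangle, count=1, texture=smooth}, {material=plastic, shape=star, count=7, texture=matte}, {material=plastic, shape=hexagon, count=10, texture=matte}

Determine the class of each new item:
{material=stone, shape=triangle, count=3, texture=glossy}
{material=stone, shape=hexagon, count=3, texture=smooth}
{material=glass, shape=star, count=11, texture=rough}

Comparing the two groups points to one rule — material is glass.
{material=stone, shape=triangle, count=3, texture=glossy} — material is stone, hence Negative. {material=stone, shape=hexagon, count=3, texture=smooth} — material is stone, hence Negative. {material=glass, shape=star, count=11, texture=rough} — material is glass, hence Positive.

Negative, Negative, Positive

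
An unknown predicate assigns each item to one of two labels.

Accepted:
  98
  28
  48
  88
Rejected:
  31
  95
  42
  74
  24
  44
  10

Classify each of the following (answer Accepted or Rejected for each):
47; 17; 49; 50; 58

Rejected, Rejected, Rejected, Rejected, Accepted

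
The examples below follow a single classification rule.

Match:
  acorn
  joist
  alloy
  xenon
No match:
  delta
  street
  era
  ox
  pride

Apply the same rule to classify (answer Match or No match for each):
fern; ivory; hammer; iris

The classifier is using: odd length AND contains 'o'.

No match, Match, No match, No match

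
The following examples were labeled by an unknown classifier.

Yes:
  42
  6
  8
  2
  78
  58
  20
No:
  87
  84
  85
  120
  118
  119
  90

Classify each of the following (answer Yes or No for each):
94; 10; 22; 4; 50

Every 'Yes' example satisfies: at most 78. None of the 'No' examples do.

No, Yes, Yes, Yes, Yes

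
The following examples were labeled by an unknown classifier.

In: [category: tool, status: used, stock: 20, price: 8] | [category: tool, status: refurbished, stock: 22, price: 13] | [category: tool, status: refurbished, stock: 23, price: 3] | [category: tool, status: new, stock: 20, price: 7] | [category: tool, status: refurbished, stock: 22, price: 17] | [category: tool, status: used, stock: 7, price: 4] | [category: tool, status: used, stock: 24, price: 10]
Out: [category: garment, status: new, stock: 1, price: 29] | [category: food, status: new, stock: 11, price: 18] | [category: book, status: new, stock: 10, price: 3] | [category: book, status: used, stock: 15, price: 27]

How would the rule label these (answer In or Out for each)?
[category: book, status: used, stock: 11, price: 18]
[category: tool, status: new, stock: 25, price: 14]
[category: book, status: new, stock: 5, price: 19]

Out, In, Out

Comparing the two groups points to one rule — category is tool.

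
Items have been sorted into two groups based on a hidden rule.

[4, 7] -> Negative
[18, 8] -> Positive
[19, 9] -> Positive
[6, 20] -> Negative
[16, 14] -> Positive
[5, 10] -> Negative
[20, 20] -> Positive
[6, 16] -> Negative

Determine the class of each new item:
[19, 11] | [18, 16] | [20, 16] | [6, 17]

Positive, Positive, Positive, Negative

Rule: first ≥ 7. This holds for each 'Positive' example and fails for each 'Negative' one.
[19, 11] — first 19, hence Positive.
[18, 16] — first 18, hence Positive.
[20, 16] — first 20, hence Positive.
[6, 17] — first 6, hence Negative.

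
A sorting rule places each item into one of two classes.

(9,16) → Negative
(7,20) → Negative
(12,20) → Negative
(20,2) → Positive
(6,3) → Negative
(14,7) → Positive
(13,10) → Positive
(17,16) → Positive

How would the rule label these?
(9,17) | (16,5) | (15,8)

Negative, Positive, Positive

All 'Positive' examples share one property — first ≥ 13 — and every 'Negative' example lacks it.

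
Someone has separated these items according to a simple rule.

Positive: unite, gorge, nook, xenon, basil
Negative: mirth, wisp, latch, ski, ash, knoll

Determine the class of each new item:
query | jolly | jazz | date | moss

One predicate separates the groups cleanly: has ≥ 2 vowels.
query: 2 vowels — meets the rule, so Positive.
jolly: 1 vowel — does not pass, so Negative.
jazz: 1 vowel — does not pass, so Negative.
date: 2 vowels — meets the rule, so Positive.
moss: 1 vowel — does not pass, so Negative.

Positive, Negative, Negative, Positive, Negative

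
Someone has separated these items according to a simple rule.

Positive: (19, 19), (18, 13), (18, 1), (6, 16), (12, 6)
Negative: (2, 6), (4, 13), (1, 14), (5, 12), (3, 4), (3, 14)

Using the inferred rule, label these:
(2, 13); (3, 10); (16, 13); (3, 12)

All 'Positive' examples share one property — sum ≥ 18 — and every 'Negative' example lacks it.
(2, 13): 2+13 = 15 — does not satisfy this, so Negative. (3, 10): 3+10 = 13 — does not satisfy this, so Negative. (16, 13): 16+13 = 29 — passes, so Positive. (3, 12): 3+12 = 15 — does not satisfy this, so Negative.

Negative, Negative, Positive, Negative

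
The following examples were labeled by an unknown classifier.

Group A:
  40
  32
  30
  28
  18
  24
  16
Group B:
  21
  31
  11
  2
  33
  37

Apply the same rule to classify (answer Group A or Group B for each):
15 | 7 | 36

One predicate separates the groups cleanly: even AND at least 11.

Group B, Group B, Group A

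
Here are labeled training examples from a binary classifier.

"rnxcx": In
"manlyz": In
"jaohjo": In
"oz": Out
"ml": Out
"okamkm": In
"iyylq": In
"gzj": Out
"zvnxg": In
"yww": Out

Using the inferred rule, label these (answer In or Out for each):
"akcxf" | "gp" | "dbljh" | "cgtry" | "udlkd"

In, Out, In, In, In

The distinguishing property — length ≥ 5 — holds for all the 'In' cases and none of the 'Out' cases.
"akcxf": length 5 — fits, so In.
"gp": length 2 — fails the rule, so Out.
"dbljh": length 5 — fits, so In.
"cgtry": length 5 — fits, so In.
"udlkd": length 5 — fits, so In.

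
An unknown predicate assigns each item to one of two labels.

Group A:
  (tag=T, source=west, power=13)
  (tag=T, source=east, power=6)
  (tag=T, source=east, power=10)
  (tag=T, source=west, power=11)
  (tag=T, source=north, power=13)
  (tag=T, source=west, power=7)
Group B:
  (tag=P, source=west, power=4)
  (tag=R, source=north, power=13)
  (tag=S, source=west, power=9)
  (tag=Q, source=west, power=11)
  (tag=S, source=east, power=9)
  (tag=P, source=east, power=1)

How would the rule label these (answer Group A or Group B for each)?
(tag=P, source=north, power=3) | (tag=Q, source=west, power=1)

Every 'Group A' example satisfies: tag is T. None of the 'Group B' examples do.

Group B, Group B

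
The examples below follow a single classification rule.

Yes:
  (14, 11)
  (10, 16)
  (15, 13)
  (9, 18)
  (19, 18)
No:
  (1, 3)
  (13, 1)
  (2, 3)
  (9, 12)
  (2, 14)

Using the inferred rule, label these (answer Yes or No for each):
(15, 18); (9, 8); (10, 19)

Yes, No, Yes

'Yes' ⟺ sum ≥ 25.
(15, 18): 15+18 = 33 — has this property, so Yes.
(9, 8): 9+8 = 17 — lacks this property, so No.
(10, 19): 10+19 = 29 — has this property, so Yes.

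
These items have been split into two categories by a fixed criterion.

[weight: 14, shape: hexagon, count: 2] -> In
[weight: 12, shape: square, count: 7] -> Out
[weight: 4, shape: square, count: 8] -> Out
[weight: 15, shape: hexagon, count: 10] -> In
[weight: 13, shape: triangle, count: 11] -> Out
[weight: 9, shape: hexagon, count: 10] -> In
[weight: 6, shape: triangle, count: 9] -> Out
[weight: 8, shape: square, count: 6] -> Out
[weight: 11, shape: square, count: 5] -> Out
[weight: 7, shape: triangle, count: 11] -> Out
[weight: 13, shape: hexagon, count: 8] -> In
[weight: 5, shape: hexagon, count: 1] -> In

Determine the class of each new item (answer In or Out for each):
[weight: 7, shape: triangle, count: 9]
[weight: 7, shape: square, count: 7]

Out, Out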